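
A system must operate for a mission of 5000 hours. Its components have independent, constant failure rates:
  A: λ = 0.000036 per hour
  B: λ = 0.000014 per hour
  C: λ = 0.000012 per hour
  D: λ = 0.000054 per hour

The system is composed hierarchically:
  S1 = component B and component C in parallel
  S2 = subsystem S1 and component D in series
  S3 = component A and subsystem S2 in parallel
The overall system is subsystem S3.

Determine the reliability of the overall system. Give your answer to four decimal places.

R(A) = exp(−0.000036 × 5000) = 0.835270
R(B) = exp(−0.000014 × 5000) = 0.932394
R(C) = exp(−0.000012 × 5000) = 0.941765
R(D) = exp(−0.000054 × 5000) = 0.763379
Parallel (B and C): 1 − (1 − 0.932394)(1 − 0.941765) = 0.996063
Series ([0.996063] and D): 0.996063 × 0.763379 = 0.760374
Parallel (A and [0.760374]): 1 − (1 − 0.835270)(1 − 0.760374) = 0.9605

0.9605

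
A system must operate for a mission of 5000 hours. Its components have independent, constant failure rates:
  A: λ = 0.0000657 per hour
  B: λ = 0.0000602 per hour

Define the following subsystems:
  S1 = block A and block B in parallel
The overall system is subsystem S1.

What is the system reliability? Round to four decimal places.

R(A) = exp(−0.0000657 × 5000) = 0.720003
R(B) = exp(−0.0000602 × 5000) = 0.740078
Parallel (A and B): 1 − (1 − 0.720003)(1 − 0.740078) = 0.9272

0.9272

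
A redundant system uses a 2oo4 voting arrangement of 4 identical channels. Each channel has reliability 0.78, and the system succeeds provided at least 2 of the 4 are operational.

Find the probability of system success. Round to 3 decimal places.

R = Σ_{i=2}^{4} C(4,i) p^i (1−p)^{4−i} with p = 0.78
C(4,2)·0.78^2·0.22^2 = 0.17668
C(4,3)·0.78^3·0.22^1 = 0.41761
C(4,4)·0.78^4·0.22^0 = 0.37015
Sum = 0.964

0.964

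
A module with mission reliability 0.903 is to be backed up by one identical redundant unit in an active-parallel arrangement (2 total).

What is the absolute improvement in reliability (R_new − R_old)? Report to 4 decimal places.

R_before = 0.903
R_after = 1 − (1 − 0.903)^2 = 0.9906
ΔR = 0.9906 − 0.903 = 0.0876

0.0876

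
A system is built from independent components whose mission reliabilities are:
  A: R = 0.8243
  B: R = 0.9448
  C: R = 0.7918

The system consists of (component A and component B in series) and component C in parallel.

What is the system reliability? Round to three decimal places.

Series (A and B): 0.82430 × 0.94480 = 0.77880
Parallel ([0.77880] and C): 1 − (1 − 0.77880)(1 − 0.79180) = 0.954

0.954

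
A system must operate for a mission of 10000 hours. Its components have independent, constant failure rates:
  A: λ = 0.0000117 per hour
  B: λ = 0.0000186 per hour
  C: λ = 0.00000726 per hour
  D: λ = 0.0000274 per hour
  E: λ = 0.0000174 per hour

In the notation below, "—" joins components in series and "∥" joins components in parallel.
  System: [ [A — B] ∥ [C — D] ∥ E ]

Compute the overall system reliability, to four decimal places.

0.9878

R(A) = exp(−0.0000117 × 10000) = 0.889585
R(B) = exp(−0.0000186 × 10000) = 0.830274
R(C) = exp(−0.00000726 × 10000) = 0.929973
R(D) = exp(−0.0000274 × 10000) = 0.760332
R(E) = exp(−0.0000174 × 10000) = 0.840297
Series (A and B): 0.889585 × 0.830274 = 0.738599
Series (C and D): 0.929973 × 0.760332 = 0.707088
Parallel ([0.738599], [0.707088], and E): 1 − (1 − 0.738599)(1 − 0.707088)(1 − 0.840297) = 0.9878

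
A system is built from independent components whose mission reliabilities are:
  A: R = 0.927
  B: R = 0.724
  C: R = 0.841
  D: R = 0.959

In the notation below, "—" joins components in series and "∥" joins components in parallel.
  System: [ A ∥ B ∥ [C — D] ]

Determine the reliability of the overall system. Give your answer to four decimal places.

0.9961

Series (C and D): 0.841000 × 0.959000 = 0.806519
Parallel (A, B, and [0.806519]): 1 − (1 − 0.927000)(1 − 0.724000)(1 − 0.806519) = 0.9961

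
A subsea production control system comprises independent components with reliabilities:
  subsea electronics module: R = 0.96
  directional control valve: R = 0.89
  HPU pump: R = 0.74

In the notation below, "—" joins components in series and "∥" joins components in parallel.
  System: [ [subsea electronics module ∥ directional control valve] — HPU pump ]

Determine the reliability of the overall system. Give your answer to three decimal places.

0.737

Parallel (subsea electronics module and directional control valve): 1 − (1 − 0.96000)(1 − 0.89000) = 0.99560
Series ([0.99560] and HPU pump): 0.99560 × 0.74000 = 0.737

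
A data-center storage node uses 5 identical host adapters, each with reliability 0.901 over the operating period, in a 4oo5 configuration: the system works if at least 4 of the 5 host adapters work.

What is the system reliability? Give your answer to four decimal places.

0.9200

R = Σ_{i=4}^{5} C(5,i) p^i (1−p)^{5−i} with p = 0.901
C(5,4)·0.901^4·0.099^1 = 0.326215
C(5,5)·0.901^5·0.099^0 = 0.593778
Sum = 0.9200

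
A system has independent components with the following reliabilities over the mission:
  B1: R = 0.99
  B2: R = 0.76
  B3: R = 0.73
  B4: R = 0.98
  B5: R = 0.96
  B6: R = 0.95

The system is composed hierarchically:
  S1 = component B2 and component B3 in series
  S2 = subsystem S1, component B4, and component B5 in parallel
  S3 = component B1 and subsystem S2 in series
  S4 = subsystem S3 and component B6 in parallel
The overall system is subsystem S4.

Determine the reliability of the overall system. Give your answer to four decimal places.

0.9995

Series (B2 and B3): 0.760000 × 0.730000 = 0.554800
Parallel ([0.554800], B4, and B5): 1 − (1 − 0.554800)(1 − 0.980000)(1 − 0.960000) = 0.999644
Series (B1 and [0.999644]): 0.990000 × 0.999644 = 0.989648
Parallel ([0.989648] and B6): 1 − (1 − 0.989648)(1 − 0.950000) = 0.9995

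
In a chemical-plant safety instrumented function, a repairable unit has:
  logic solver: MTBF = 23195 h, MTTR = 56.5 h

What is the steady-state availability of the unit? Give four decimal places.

0.9976

A(logic solver) = MTBF/(MTBF+MTTR) = 23195/(23195+56.5) = 0.9976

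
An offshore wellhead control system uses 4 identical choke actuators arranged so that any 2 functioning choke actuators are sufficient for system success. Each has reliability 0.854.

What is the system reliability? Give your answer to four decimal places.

0.9889

R = Σ_{i=2}^{4} C(4,i) p^i (1−p)^{4−i} with p = 0.854
C(4,2)·0.854^2·0.146^2 = 0.093277
C(4,3)·0.854^3·0.146^1 = 0.363736
C(4,4)·0.854^4·0.146^0 = 0.531902
Sum = 0.9889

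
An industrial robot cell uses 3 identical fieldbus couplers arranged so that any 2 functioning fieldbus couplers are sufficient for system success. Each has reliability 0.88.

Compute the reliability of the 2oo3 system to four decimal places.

0.9603

R = Σ_{i=2}^{3} C(3,i) p^i (1−p)^{3−i} with p = 0.88
C(3,2)·0.88^2·0.12^1 = 0.278784
C(3,3)·0.88^3·0.12^0 = 0.681472
Sum = 0.9603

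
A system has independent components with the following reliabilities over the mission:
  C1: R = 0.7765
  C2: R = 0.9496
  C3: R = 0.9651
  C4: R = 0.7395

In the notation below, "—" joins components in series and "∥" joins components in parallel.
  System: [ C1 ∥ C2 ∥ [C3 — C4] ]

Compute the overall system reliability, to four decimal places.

0.9968

Series (C3 and C4): 0.965100 × 0.739500 = 0.713691
Parallel (C1, C2, and [0.713691]): 1 − (1 − 0.776500)(1 − 0.949600)(1 − 0.713691) = 0.9968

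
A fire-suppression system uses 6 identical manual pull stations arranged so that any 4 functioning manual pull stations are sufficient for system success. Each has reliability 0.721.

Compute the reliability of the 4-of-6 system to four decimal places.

0.7822

R = Σ_{i=4}^{6} C(6,i) p^i (1−p)^{6−i} with p = 0.721
C(6,4)·0.721^4·0.279^2 = 0.315530
C(6,5)·0.721^5·0.279^1 = 0.326161
C(6,6)·0.721^6·0.279^0 = 0.140479
Sum = 0.7822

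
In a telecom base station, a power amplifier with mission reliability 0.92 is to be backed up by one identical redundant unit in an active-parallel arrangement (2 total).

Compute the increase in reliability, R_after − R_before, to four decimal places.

R_before = 0.92
R_after = 1 − (1 − 0.92)^2 = 0.9936
ΔR = 0.9936 − 0.92 = 0.0736

0.0736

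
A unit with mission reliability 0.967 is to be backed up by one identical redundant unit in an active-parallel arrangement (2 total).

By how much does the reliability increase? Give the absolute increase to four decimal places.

R_before = 0.967
R_after = 1 − (1 − 0.967)^2 = 0.9989
ΔR = 0.9989 − 0.967 = 0.0319

0.0319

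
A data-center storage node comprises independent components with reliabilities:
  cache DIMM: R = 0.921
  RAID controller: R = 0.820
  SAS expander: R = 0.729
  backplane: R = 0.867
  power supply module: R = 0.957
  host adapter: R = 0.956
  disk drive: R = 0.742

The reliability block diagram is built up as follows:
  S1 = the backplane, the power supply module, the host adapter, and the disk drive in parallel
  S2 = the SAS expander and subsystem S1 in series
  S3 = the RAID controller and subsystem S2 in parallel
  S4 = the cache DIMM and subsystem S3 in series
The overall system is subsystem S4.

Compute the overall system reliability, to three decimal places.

Parallel (backplane, power supply module, host adapter, and disk drive): 1 − (1 − 0.86700)(1 − 0.95700)(1 − 0.95600)(1 − 0.74200) = 0.99994
Series (SAS expander and [0.99994]): 0.72900 × 0.99994 = 0.72896
Parallel (RAID controller and [0.72896]): 1 − (1 − 0.82000)(1 − 0.72896) = 0.95121
Series (cache DIMM and [0.95121]): 0.92100 × 0.95121 = 0.876

0.876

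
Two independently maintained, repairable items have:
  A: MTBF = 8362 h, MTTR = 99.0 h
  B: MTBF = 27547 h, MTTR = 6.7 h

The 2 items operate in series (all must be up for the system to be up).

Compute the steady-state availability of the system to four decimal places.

0.9881

A(A) = MTBF/(MTBF+MTTR) = 8362/(8362+99.0) = 0.988299
A(B) = MTBF/(MTBF+MTTR) = 27547/(27547+6.7) = 0.999757
Series availability: 0.988299 × 0.999757 = 0.9881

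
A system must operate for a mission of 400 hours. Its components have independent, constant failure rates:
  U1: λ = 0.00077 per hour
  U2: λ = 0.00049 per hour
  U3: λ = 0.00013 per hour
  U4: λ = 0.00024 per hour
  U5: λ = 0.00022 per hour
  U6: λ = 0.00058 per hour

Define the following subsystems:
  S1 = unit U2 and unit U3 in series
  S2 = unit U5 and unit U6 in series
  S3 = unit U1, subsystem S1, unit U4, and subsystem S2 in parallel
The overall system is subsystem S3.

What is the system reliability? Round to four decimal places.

R(U1) = exp(−0.00077 × 400) = 0.734915
R(U2) = exp(−0.00049 × 400) = 0.822012
R(U3) = exp(−0.00013 × 400) = 0.949329
R(U4) = exp(−0.00024 × 400) = 0.908464
R(U5) = exp(−0.00022 × 400) = 0.915761
R(U6) = exp(−0.00058 × 400) = 0.792946
Series (U2 and U3): 0.822012 × 0.949329 = 0.780360
Series (U5 and U6): 0.915761 × 0.792946 = 0.726149
Parallel (U1, [0.780360], U4, and [0.726149]): 1 − (1 − 0.734915)(1 − 0.780360)(1 − 0.908464)(1 − 0.726149) = 0.9985

0.9985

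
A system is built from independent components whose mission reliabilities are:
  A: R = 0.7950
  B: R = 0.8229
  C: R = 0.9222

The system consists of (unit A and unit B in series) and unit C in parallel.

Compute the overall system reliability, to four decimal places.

Series (A and B): 0.795000 × 0.822900 = 0.654206
Parallel ([0.654206] and C): 1 − (1 − 0.654206)(1 − 0.922200) = 0.9731

0.9731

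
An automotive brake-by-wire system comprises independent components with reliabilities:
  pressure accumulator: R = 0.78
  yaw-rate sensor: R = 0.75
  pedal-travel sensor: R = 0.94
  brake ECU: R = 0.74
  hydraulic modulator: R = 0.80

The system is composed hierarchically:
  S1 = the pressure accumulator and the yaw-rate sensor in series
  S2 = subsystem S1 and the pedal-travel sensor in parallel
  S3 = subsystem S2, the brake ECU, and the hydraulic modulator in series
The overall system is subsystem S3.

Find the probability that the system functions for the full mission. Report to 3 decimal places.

Series (pressure accumulator and yaw-rate sensor): 0.78000 × 0.75000 = 0.58500
Parallel ([0.58500] and pedal-travel sensor): 1 − (1 − 0.58500)(1 − 0.94000) = 0.97510
Series ([0.97510], brake ECU, and hydraulic modulator): 0.97510 × 0.74000 × 0.80000 = 0.577

0.577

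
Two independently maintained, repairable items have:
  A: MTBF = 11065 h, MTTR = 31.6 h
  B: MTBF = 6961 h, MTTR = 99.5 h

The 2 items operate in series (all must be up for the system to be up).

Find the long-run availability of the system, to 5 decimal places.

A(A) = MTBF/(MTBF+MTTR) = 11065/(11065+31.6) = 0.997152
A(B) = MTBF/(MTBF+MTTR) = 6961/(6961+99.5) = 0.985908
Series availability: 0.997152 × 0.985908 = 0.98310

0.98310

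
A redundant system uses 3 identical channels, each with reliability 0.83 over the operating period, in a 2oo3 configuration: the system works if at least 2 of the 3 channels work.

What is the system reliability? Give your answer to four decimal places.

R = Σ_{i=2}^{3} C(3,i) p^i (1−p)^{3−i} with p = 0.83
C(3,2)·0.83^2·0.17^1 = 0.351339
C(3,3)·0.83^3·0.17^0 = 0.571787
Sum = 0.9231

0.9231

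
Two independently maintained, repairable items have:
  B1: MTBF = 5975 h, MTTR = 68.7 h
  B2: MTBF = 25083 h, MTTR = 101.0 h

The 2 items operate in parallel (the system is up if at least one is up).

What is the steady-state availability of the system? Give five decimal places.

0.99995

A(B1) = MTBF/(MTBF+MTTR) = 5975/(5975+68.7) = 0.988633
A(B2) = MTBF/(MTBF+MTTR) = 25083/(25083+101.0) = 0.995990
Parallel availability: 1 − (1 − 0.988633)(1 − 0.995990) = 0.99995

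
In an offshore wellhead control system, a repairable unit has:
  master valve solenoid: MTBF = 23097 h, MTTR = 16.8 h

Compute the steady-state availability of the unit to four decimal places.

0.9993

A(master valve solenoid) = MTBF/(MTBF+MTTR) = 23097/(23097+16.8) = 0.9993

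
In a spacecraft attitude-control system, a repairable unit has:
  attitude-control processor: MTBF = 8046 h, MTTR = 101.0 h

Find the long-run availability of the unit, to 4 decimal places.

A(attitude-control processor) = MTBF/(MTBF+MTTR) = 8046/(8046+101.0) = 0.9876

0.9876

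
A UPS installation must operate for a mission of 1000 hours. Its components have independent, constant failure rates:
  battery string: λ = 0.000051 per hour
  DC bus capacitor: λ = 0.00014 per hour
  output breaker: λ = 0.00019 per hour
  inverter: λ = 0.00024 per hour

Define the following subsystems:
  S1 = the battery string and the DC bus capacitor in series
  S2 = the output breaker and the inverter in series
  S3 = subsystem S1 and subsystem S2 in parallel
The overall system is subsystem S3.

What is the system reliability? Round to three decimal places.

R(battery string) = exp(−0.000051 × 1000) = 0.95028
R(DC bus capacitor) = exp(−0.00014 × 1000) = 0.86936
R(output breaker) = exp(−0.00019 × 1000) = 0.82696
R(inverter) = exp(−0.00024 × 1000) = 0.78663
Series (battery string and DC bus capacitor): 0.95028 × 0.86936 = 0.82614
Series (output breaker and inverter): 0.82696 × 0.78663 = 0.65051
Parallel ([0.82614] and [0.65051]): 1 − (1 − 0.82614)(1 − 0.65051) = 0.939

0.939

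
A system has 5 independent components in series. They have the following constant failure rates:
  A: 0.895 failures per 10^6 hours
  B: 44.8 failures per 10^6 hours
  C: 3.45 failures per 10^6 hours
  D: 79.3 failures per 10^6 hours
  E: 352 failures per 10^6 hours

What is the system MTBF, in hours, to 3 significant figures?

Series of exponential components: λ_sys = Σ λ_i
λ_sys = 0.000000895 + 0.0000448 + 0.00000345 + 0.0000793 + 0.000352 = 4.8044e-04 /h
MTBF = 1 / λ_sys = 2080 h

2080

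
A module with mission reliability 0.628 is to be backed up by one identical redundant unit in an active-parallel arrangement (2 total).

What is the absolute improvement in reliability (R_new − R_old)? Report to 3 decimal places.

0.234

R_before = 0.628
R_after = 1 − (1 − 0.628)^2 = 0.862
ΔR = 0.862 − 0.628 = 0.234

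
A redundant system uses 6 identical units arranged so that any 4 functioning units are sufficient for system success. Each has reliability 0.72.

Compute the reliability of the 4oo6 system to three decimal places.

R = Σ_{i=4}^{6} C(6,i) p^i (1−p)^{6−i} with p = 0.72
C(6,4)·0.72^4·0.28^2 = 0.31604
C(6,5)·0.72^5·0.28^1 = 0.32507
C(6,6)·0.72^6·0.28^0 = 0.13931
Sum = 0.780

0.780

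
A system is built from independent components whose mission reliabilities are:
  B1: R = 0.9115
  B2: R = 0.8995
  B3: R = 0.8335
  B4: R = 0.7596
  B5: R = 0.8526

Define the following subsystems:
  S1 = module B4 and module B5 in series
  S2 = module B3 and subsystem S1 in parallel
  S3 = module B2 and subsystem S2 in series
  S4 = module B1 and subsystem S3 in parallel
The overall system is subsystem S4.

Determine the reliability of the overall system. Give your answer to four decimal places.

0.9864

Series (B4 and B5): 0.759600 × 0.852600 = 0.647635
Parallel (B3 and [0.647635]): 1 − (1 − 0.833500)(1 − 0.647635) = 0.941331
Series (B2 and [0.941331]): 0.899500 × 0.941331 = 0.846727
Parallel (B1 and [0.846727]): 1 − (1 − 0.911500)(1 − 0.846727) = 0.9864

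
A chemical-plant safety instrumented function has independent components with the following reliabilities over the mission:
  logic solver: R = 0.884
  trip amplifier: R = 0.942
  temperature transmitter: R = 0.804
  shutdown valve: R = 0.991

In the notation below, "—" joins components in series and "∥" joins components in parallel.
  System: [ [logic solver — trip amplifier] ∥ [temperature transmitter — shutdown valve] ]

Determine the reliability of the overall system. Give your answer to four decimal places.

0.9660

Series (logic solver and trip amplifier): 0.884000 × 0.942000 = 0.832728
Series (temperature transmitter and shutdown valve): 0.804000 × 0.991000 = 0.796764
Parallel ([0.832728] and [0.796764]): 1 − (1 − 0.832728)(1 − 0.796764) = 0.9660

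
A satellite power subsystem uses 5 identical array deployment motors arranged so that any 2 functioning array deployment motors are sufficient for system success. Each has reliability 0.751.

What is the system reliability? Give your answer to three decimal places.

0.985

R = Σ_{i=2}^{5} C(5,i) p^i (1−p)^{5−i} with p = 0.751
C(5,2)·0.751^2·0.249^3 = 0.08707
C(5,3)·0.751^3·0.249^2 = 0.26261
C(5,4)·0.751^4·0.249^1 = 0.39603
C(5,5)·0.751^5·0.249^0 = 0.23889
Sum = 0.985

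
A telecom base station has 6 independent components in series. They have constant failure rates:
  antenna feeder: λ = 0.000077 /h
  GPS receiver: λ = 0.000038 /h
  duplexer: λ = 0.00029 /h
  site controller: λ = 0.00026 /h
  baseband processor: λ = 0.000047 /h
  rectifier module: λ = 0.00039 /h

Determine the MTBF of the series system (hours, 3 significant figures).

907

Series of exponential components: λ_sys = Σ λ_i
λ_sys = 0.000077 + 0.000038 + 0.00029 + 0.00026 + 0.000047 + 0.00039 = 1.1020e-03 /h
MTBF = 1 / λ_sys = 907 h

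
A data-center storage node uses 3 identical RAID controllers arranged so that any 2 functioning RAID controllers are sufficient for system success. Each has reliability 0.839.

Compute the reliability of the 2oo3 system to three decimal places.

R = Σ_{i=2}^{3} C(3,i) p^i (1−p)^{3−i} with p = 0.839
C(3,2)·0.839^2·0.161^1 = 0.33999
C(3,3)·0.839^3·0.161^0 = 0.59059
Sum = 0.931

0.931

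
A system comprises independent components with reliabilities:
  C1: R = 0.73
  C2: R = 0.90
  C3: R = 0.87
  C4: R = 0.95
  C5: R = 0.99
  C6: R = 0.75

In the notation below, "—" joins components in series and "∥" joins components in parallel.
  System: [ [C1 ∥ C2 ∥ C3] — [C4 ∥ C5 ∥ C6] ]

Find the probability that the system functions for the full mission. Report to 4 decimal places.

Parallel (C1, C2, and C3): 1 − (1 − 0.730000)(1 − 0.900000)(1 − 0.870000) = 0.996490
Parallel (C4, C5, and C6): 1 − (1 − 0.950000)(1 − 0.990000)(1 − 0.750000) = 0.999875
Series ([0.996490] and [0.999875]): 0.996490 × 0.999875 = 0.9964

0.9964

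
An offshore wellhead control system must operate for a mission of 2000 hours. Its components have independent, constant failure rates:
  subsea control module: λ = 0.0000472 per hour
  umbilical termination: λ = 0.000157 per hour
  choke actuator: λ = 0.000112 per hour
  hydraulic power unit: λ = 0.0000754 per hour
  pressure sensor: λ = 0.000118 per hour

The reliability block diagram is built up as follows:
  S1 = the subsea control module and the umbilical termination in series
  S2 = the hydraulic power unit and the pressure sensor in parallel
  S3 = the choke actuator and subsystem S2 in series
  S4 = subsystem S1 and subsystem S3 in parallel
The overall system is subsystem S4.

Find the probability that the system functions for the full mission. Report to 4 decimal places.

0.9248

R(subsea control module) = exp(−0.0000472 × 2000) = 0.909919
R(umbilical termination) = exp(−0.000157 × 2000) = 0.730519
R(choke actuator) = exp(−0.000112 × 2000) = 0.799315
R(hydraulic power unit) = exp(−0.0000754 × 2000) = 0.860020
R(pressure sensor) = exp(−0.000118 × 2000) = 0.789781
Series (subsea control module and umbilical termination): 0.909919 × 0.730519 = 0.664713
Parallel (hydraulic power unit and pressure sensor): 1 − (1 − 0.860020)(1 − 0.789781) = 0.970574
Series (choke actuator and [0.970574]): 0.799315 × 0.970574 = 0.775794
Parallel ([0.664713] and [0.775794]): 1 − (1 − 0.664713)(1 − 0.775794) = 0.9248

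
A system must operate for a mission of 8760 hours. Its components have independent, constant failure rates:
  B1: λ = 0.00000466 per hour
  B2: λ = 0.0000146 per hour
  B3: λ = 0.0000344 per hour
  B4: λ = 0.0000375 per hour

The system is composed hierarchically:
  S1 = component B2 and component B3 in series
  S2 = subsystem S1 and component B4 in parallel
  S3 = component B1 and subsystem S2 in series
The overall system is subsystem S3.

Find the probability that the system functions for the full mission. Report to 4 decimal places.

0.8662

R(B1) = exp(−0.00000466 × 8760) = 0.960000
R(B2) = exp(−0.0000146 × 8760) = 0.879945
R(B3) = exp(−0.0000344 × 8760) = 0.739823
R(B4) = exp(−0.0000375 × 8760) = 0.720003
Series (B2 and B3): 0.879945 × 0.739823 = 0.651004
Parallel ([0.651004] and B4): 1 − (1 − 0.651004)(1 − 0.720003) = 0.902282
Series (B1 and [0.902282]): 0.960000 × 0.902282 = 0.8662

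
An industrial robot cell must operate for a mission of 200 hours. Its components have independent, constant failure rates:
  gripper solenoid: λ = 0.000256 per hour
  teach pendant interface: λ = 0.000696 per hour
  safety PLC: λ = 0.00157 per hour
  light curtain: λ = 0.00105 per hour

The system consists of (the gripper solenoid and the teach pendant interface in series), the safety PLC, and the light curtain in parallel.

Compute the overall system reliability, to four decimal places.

0.9912

R(gripper solenoid) = exp(−0.000256 × 200) = 0.950089
R(teach pendant interface) = exp(−0.000696 × 200) = 0.870054
R(safety PLC) = exp(−0.00157 × 200) = 0.730519
R(light curtain) = exp(−0.00105 × 200) = 0.810584
Series (gripper solenoid and teach pendant interface): 0.950089 × 0.870054 = 0.826629
Parallel ([0.826629], safety PLC, and light curtain): 1 − (1 − 0.826629)(1 − 0.730519)(1 − 0.810584) = 0.9912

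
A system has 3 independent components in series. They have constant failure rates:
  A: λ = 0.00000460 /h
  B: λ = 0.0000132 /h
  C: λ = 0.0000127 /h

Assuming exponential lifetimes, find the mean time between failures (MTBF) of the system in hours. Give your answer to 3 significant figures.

32800

Series of exponential components: λ_sys = Σ λ_i
λ_sys = 0.00000460 + 0.0000132 + 0.0000127 = 3.0500e-05 /h
MTBF = 1 / λ_sys = 32800 h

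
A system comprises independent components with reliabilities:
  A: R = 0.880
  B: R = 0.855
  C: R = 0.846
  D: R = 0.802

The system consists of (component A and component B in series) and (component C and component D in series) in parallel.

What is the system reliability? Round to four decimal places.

Series (A and B): 0.880000 × 0.855000 = 0.752400
Series (C and D): 0.846000 × 0.802000 = 0.678492
Parallel ([0.752400] and [0.678492]): 1 − (1 − 0.752400)(1 − 0.678492) = 0.9204

0.9204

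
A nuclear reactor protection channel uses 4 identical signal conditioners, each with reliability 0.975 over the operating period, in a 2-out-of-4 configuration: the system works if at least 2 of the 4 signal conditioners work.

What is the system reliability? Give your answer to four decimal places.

R = Σ_{i=2}^{4} C(4,i) p^i (1−p)^{4−i} with p = 0.975
C(4,2)·0.975^2·0.025^2 = 0.003565
C(4,3)·0.975^3·0.025^1 = 0.092686
C(4,4)·0.975^4·0.025^0 = 0.903688
Sum = 0.9999

0.9999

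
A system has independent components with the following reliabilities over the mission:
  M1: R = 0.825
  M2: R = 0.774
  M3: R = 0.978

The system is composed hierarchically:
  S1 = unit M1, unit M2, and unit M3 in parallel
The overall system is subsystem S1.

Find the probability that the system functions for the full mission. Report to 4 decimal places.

Parallel (M1, M2, and M3): 1 − (1 − 0.825000)(1 − 0.774000)(1 − 0.978000) = 0.9991

0.9991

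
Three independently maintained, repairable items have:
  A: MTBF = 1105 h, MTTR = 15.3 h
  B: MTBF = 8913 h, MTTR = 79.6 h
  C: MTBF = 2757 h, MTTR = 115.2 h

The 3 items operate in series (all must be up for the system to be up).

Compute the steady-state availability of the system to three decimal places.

A(A) = MTBF/(MTBF+MTTR) = 1105/(1105+15.3) = 0.986343
A(B) = MTBF/(MTBF+MTTR) = 8913/(8913+79.6) = 0.991148
A(C) = MTBF/(MTBF+MTTR) = 2757/(2757+115.2) = 0.959891
Series availability: 0.986343 × 0.991148 × 0.959891 = 0.938

0.938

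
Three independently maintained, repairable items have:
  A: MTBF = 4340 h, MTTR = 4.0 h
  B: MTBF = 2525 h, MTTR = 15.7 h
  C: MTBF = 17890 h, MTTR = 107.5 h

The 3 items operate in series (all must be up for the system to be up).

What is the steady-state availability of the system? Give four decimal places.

0.9870

A(A) = MTBF/(MTBF+MTTR) = 4340/(4340+4.0) = 0.999079
A(B) = MTBF/(MTBF+MTTR) = 2525/(2525+15.7) = 0.993821
A(C) = MTBF/(MTBF+MTTR) = 17890/(17890+107.5) = 0.994027
Series availability: 0.999079 × 0.993821 × 0.994027 = 0.9870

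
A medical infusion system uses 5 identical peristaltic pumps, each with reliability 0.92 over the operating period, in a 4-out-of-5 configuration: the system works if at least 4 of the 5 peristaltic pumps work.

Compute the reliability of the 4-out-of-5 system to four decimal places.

R = Σ_{i=4}^{5} C(5,i) p^i (1−p)^{5−i} with p = 0.92
C(5,4)·0.92^4·0.08^1 = 0.286557
C(5,5)·0.92^5·0.08^0 = 0.659082
Sum = 0.9456

0.9456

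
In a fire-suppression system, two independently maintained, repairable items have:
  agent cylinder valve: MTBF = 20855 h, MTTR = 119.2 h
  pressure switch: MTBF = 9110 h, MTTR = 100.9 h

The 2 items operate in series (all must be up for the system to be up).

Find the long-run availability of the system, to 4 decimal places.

0.9834

A(agent cylinder valve) = MTBF/(MTBF+MTTR) = 20855/(20855+119.2) = 0.994317
A(pressure switch) = MTBF/(MTBF+MTTR) = 9110/(9110+100.9) = 0.989046
Series availability: 0.994317 × 0.989046 = 0.9834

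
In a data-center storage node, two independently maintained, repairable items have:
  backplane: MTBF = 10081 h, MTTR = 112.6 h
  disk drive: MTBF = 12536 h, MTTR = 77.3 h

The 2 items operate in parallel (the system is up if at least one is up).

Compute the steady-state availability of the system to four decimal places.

A(backplane) = MTBF/(MTBF+MTTR) = 10081/(10081+112.6) = 0.988954
A(disk drive) = MTBF/(MTBF+MTTR) = 12536/(12536+77.3) = 0.993872
Parallel availability: 1 − (1 − 0.988954)(1 − 0.993872) = 0.9999

0.9999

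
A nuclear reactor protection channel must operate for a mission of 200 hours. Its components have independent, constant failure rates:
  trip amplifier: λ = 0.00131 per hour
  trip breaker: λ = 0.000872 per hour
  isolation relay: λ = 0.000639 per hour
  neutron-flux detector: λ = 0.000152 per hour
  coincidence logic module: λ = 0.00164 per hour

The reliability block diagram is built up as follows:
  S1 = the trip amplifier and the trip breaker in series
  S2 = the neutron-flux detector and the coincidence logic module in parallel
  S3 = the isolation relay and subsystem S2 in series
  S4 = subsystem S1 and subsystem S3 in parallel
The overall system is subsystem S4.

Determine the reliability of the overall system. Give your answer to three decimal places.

R(trip amplifier) = exp(−0.00131 × 200) = 0.76951
R(trip breaker) = exp(−0.000872 × 200) = 0.83996
R(isolation relay) = exp(−0.000639 × 200) = 0.88003
R(neutron-flux detector) = exp(−0.000152 × 200) = 0.97006
R(coincidence logic module) = exp(−0.00164 × 200) = 0.72036
Series (trip amplifier and trip breaker): 0.76951 × 0.83996 = 0.64636
Parallel (neutron-flux detector and coincidence logic module): 1 − (1 − 0.97006)(1 − 0.72036) = 0.99163
Series (isolation relay and [0.99163]): 0.88003 × 0.99163 = 0.87266
Parallel ([0.64636] and [0.87266]): 1 − (1 − 0.64636)(1 − 0.87266) = 0.955

0.955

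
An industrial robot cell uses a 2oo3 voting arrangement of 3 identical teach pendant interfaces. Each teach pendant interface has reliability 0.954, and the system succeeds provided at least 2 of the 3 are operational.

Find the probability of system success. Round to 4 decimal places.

R = Σ_{i=2}^{3} C(3,i) p^i (1−p)^{3−i} with p = 0.954
C(3,2)·0.954^2·0.046^1 = 0.125596
C(3,3)·0.954^3·0.046^0 = 0.868251
Sum = 0.9938

0.9938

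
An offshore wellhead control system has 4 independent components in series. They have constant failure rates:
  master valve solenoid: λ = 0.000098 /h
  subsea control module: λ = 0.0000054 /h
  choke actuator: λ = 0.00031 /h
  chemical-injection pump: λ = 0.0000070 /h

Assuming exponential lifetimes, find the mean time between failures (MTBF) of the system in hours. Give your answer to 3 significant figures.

Series of exponential components: λ_sys = Σ λ_i
λ_sys = 0.000098 + 0.0000054 + 0.00031 + 0.0000070 = 4.2040e-04 /h
MTBF = 1 / λ_sys = 2380 h

2380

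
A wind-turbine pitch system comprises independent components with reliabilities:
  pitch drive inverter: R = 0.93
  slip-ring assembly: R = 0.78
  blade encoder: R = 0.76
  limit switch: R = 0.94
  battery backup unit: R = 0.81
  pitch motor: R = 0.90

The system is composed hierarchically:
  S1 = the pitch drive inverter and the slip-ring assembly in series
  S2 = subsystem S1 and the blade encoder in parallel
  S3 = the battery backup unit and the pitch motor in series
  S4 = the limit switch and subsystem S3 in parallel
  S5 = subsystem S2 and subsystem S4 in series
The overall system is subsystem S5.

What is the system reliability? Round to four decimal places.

Series (pitch drive inverter and slip-ring assembly): 0.930000 × 0.780000 = 0.725400
Parallel ([0.725400] and blade encoder): 1 − (1 − 0.725400)(1 − 0.760000) = 0.934096
Series (battery backup unit and pitch motor): 0.810000 × 0.900000 = 0.729000
Parallel (limit switch and [0.729000]): 1 − (1 − 0.940000)(1 − 0.729000) = 0.983740
Series ([0.934096] and [0.983740]): 0.934096 × 0.983740 = 0.9189

0.9189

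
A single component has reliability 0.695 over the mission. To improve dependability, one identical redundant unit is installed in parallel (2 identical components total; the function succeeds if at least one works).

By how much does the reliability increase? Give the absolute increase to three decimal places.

R_before = 0.695
R_after = 1 − (1 − 0.695)^2 = 0.907
ΔR = 0.907 − 0.695 = 0.212

0.212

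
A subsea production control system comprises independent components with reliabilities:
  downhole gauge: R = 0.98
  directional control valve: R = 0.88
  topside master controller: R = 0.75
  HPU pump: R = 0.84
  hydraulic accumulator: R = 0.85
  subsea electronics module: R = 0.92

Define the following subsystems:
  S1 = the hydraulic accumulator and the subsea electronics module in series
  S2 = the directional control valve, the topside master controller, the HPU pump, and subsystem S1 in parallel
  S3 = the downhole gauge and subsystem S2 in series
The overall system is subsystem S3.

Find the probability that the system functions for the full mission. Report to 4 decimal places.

Series (hydraulic accumulator and subsea electronics module): 0.850000 × 0.920000 = 0.782000
Parallel (directional control valve, topside master controller, HPU pump, and [0.782000]): 1 − (1 − 0.880000)(1 − 0.750000)(1 − 0.840000)(1 − 0.782000) = 0.998954
Series (downhole gauge and [0.998954]): 0.980000 × 0.998954 = 0.9790

0.9790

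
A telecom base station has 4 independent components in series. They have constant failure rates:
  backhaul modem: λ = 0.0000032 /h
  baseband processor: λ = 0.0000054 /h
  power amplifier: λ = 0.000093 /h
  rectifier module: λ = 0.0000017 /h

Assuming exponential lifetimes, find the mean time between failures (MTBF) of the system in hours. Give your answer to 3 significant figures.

Series of exponential components: λ_sys = Σ λ_i
λ_sys = 0.0000032 + 0.0000054 + 0.000093 + 0.0000017 = 1.0330e-04 /h
MTBF = 1 / λ_sys = 9680 h

9680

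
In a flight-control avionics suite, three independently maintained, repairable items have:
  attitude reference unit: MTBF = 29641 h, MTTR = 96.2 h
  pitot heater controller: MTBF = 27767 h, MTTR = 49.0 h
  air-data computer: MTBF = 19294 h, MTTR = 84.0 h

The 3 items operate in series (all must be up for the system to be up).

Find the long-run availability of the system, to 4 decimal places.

A(attitude reference unit) = MTBF/(MTBF+MTTR) = 29641/(29641+96.2) = 0.996765
A(pitot heater controller) = MTBF/(MTBF+MTTR) = 27767/(27767+49.0) = 0.998238
A(air-data computer) = MTBF/(MTBF+MTTR) = 19294/(19294+84.0) = 0.995665
Series availability: 0.996765 × 0.998238 × 0.995665 = 0.9907

0.9907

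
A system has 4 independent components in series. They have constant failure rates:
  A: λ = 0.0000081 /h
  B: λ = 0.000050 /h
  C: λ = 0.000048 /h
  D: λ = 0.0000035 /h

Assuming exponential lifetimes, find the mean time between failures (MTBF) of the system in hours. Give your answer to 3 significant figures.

Series of exponential components: λ_sys = Σ λ_i
λ_sys = 0.0000081 + 0.000050 + 0.000048 + 0.0000035 = 1.0960e-04 /h
MTBF = 1 / λ_sys = 9120 h

9120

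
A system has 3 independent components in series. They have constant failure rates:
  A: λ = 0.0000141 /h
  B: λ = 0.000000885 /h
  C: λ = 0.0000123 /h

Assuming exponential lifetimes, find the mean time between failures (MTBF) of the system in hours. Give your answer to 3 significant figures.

Series of exponential components: λ_sys = Σ λ_i
λ_sys = 0.0000141 + 0.000000885 + 0.0000123 = 2.7285e-05 /h
MTBF = 1 / λ_sys = 36700 h

36700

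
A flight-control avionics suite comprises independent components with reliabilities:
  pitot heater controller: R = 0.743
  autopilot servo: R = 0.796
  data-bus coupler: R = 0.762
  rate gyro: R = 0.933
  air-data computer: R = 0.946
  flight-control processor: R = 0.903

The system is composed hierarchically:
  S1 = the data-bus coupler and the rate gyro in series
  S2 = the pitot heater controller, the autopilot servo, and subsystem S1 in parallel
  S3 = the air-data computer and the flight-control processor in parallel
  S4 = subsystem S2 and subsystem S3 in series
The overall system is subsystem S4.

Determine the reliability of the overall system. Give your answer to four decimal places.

0.9797

Series (data-bus coupler and rate gyro): 0.762000 × 0.933000 = 0.710946
Parallel (pitot heater controller, autopilot servo, and [0.710946]): 1 − (1 − 0.743000)(1 − 0.796000)(1 − 0.710946) = 0.984845
Parallel (air-data computer and flight-control processor): 1 − (1 − 0.946000)(1 − 0.903000) = 0.994762
Series ([0.984845] and [0.994762]): 0.984845 × 0.994762 = 0.9797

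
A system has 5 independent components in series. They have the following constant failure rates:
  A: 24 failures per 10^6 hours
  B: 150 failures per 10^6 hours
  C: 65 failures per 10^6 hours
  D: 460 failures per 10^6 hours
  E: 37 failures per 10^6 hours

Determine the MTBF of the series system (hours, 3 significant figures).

Series of exponential components: λ_sys = Σ λ_i
λ_sys = 0.000024 + 0.00015 + 0.000065 + 0.00046 + 0.000037 = 7.3600e-04 /h
MTBF = 1 / λ_sys = 1360 h

1360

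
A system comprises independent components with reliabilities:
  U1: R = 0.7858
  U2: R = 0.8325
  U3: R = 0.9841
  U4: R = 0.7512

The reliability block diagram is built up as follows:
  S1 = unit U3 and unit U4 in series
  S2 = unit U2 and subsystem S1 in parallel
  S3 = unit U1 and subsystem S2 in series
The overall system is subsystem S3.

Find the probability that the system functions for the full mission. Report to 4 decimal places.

0.7515

Series (U3 and U4): 0.984100 × 0.751200 = 0.739256
Parallel (U2 and [0.739256]): 1 − (1 − 0.832500)(1 − 0.739256) = 0.956325
Series (U1 and [0.956325]): 0.785800 × 0.956325 = 0.7515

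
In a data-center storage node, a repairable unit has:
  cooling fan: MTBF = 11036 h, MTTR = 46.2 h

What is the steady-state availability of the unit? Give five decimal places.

0.99583

A(cooling fan) = MTBF/(MTBF+MTTR) = 11036/(11036+46.2) = 0.99583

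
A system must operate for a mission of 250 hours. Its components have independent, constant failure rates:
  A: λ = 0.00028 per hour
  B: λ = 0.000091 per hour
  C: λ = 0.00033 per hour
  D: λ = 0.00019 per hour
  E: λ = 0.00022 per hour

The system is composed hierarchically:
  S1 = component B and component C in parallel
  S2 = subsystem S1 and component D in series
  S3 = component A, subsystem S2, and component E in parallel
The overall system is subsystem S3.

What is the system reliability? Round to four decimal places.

R(A) = exp(−0.00028 × 250) = 0.932394
R(B) = exp(−0.000091 × 250) = 0.977507
R(C) = exp(−0.00033 × 250) = 0.920811
R(D) = exp(−0.00019 × 250) = 0.953610
R(E) = exp(−0.00022 × 250) = 0.946485
Parallel (B and C): 1 − (1 − 0.977507)(1 − 0.920811) = 0.998219
Series ([0.998219] and D): 0.998219 × 0.953610 = 0.951912
Parallel (A, [0.951912], and E): 1 − (1 − 0.932394)(1 − 0.951912)(1 − 0.946485) = 0.9998

0.9998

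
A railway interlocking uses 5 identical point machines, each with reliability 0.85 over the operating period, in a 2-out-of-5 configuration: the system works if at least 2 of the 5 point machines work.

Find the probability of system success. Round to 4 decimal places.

0.9978

R = Σ_{i=2}^{5} C(5,i) p^i (1−p)^{5−i} with p = 0.85
C(5,2)·0.85^2·0.15^3 = 0.024384
C(5,3)·0.85^3·0.15^2 = 0.138178
C(5,4)·0.85^4·0.15^1 = 0.391505
C(5,5)·0.85^5·0.15^0 = 0.443705
Sum = 0.9978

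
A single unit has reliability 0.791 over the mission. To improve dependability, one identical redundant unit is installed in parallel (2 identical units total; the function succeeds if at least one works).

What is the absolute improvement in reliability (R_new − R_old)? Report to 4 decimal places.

0.1653

R_before = 0.791
R_after = 1 − (1 − 0.791)^2 = 0.9563
ΔR = 0.9563 − 0.791 = 0.1653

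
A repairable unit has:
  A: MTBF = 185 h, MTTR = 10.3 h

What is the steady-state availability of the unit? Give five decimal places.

A(A) = MTBF/(MTBF+MTTR) = 185/(185+10.3) = 0.94726

0.94726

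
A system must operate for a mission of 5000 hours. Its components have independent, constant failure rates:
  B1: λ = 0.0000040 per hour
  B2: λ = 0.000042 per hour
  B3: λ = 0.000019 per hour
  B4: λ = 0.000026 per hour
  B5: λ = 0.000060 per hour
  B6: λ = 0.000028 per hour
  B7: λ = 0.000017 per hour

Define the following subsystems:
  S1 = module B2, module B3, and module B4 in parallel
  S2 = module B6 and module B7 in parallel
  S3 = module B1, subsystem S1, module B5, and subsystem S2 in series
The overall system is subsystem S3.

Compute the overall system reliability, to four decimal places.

R(B1) = exp(−0.0000040 × 5000) = 0.980199
R(B2) = exp(−0.000042 × 5000) = 0.810584
R(B3) = exp(−0.000019 × 5000) = 0.909373
R(B4) = exp(−0.000026 × 5000) = 0.878095
R(B5) = exp(−0.000060 × 5000) = 0.740818
R(B6) = exp(−0.000028 × 5000) = 0.869358
R(B7) = exp(−0.000017 × 5000) = 0.918512
Parallel (B2, B3, and B4): 1 − (1 − 0.810584)(1 − 0.909373)(1 − 0.878095) = 0.997907
Parallel (B6 and B7): 1 − (1 − 0.869358)(1 − 0.918512) = 0.989354
Series (B1, [0.997907], B5, and [0.989354]): 0.980199 × 0.997907 × 0.740818 × 0.989354 = 0.7169

0.7169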